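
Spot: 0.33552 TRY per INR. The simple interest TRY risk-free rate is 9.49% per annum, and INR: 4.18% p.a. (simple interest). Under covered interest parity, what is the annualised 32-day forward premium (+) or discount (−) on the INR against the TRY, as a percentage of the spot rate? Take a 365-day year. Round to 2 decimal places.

+5.29%

T = 32/365 years.
CIP forward (TRY per INR) = 0.33552 × 1.008320/1.0036647 = 0.33707624.
(F − S)/S ÷ T = (0.33707624 − 0.33552)/0.33552/(32/365) = 0.052906 → 5.29%.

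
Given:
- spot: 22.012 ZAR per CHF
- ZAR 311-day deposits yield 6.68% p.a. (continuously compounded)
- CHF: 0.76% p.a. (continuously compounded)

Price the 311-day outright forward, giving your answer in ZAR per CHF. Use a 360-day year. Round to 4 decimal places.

23.1670

T = 311/360 years.
ZAR growth factor: e^(0.0668×311/360) = 1.05940537.
Growth of 1 CHF over T: e^(0.0076×311/360) = 1.00658716.
So F = 22.012 × 1.05940537 / 1.00658716 = 23.167026 (ZAR/CHF).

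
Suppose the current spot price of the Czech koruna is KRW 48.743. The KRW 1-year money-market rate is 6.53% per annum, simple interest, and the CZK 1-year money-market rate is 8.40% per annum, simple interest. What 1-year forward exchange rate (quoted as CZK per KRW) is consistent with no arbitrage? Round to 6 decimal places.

T = 1 year.
KRW growth factor: 1 + 0.0653×1 = 1.065300.
CZK growth factor: 1 + 0.0840×1 = 1.084000.
So F = 48.743 × 1.065300 / 1.084000 = 47.90214 (KRW/CZK).
Invert for CZK per KRW: 1 / 47.90214 = 0.020876.

0.020876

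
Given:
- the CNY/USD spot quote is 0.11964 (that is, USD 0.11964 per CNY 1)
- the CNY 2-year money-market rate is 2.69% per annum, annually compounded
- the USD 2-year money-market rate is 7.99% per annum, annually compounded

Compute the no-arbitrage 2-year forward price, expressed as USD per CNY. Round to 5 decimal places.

0.13231

T = 2 years.
Growth of 1 USD over T: (1 + 0.0799)^2 = 1.166184.
Growth of 1 CNY over T: (1 + 0.0269)^2 = 1.0545236.
Forward (USD per CNY) = 0.11964 × 1.166184 / 1.0545236 = 0.1323083.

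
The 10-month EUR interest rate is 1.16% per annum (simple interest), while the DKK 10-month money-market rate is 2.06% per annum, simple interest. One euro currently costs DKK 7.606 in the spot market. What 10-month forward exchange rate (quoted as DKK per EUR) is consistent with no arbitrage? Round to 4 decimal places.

7.6625

T = 10/12 years.
DKK accumulates by 1 + 0.0206×10/12 = 1.0171667.
Growth of 1 EUR over T: 1 + 0.0116×10/12 = 1.0096667.
So F = 7.606 × 1.0171667 / 1.0096667 = 7.662499 (DKK/EUR).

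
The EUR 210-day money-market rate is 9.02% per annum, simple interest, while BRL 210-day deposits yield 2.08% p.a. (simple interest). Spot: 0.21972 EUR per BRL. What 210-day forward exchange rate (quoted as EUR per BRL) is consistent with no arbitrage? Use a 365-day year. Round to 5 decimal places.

T = 210/365 years.
Growth of 1 EUR over T: 1 + 0.0902×210/365 = 1.0518959.
Growth of 1 BRL over T: 1 + 0.0208×210/365 = 1.0119671.
So F = 0.21972 × 1.0518959 / 1.0119671 = 0.2283894 (EUR/BRL).

0.22839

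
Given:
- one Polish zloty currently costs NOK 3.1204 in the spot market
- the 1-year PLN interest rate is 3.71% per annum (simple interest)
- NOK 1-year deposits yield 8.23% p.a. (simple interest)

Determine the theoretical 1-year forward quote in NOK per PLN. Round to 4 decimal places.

T = 1 year.
Growth of 1 NOK over T: 1 + 0.0823×1 = 1.082300.
PLN accumulates by 1 + 0.0371×1 = 1.037100.
Forward (NOK per PLN) = 3.1204 × 1.082300 / 1.037100 = 3.256397.

3.2564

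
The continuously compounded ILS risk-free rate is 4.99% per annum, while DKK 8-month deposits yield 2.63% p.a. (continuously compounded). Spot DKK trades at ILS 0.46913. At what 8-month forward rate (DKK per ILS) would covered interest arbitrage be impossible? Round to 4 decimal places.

T = 8/12 years.
Growth of 1 ILS over T: e^(0.0499×8/12) = 1.0338262.
DKK growth factor: e^(0.0263×8/12) = 1.0176879.
CIP: F = S · (grow ILS)/(grow DKK) = 0.46913 × 1.0338262/1.0176879 = 0.4765694 ILS per DKK.
Invert for DKK per ILS: 1 / 0.4765694 = 2.0983.

2.0983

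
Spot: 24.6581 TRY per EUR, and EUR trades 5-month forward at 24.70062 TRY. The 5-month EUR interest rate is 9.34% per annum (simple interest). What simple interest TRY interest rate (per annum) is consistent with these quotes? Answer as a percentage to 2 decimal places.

T = 5/12 years.
CIP gives F = S · g_TRY/g_EUR, so g_TRY/g_EUR = 24.70062/24.6581 = 1.0017244.
The EUR side grows by 1 + 0.0934×5/12 = 1.0389167.
That pins the TRY growth at 1.0407082.
(1.0407082 − 1)/T = 0.097700, i.e. 9.77%.

9.77%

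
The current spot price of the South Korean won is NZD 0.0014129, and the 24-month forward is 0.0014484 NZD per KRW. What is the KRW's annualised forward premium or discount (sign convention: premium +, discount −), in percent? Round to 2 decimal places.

+1.26%

T = 2 years.
Period premium: (0.0014484 − 0.0014129)/0.0014129 = 0.0251256.
Annualise by dividing by T: 0.0251256 / 2 = 0.012563 → 1.26%.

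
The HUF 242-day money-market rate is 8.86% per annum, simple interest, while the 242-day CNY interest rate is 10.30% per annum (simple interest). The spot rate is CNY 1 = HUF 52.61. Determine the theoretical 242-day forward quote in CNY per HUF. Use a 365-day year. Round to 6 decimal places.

T = 242/365 years.
HUF growth factor: 1 + 0.0886×242/365 = 1.058743.
CNY accumulates by 1 + 0.1030×242/365 = 1.0682904.
Forward (HUF per CNY) = 52.61 × 1.058743 / 1.0682904 = 52.13982.
Invert for CNY per HUF: 1 / 52.13982 = 0.019179.

0.019179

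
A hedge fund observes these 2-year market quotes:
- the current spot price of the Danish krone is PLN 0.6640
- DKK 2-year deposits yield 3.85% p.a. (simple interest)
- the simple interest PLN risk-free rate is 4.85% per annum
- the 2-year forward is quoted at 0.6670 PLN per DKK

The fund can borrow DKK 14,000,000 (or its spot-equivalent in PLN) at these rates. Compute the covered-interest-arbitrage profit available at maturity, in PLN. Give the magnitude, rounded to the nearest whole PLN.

PLN 140,686

T = 2 years.
Keep in DKK, deliver into the forward: 14,000,000·1.077000·0.6670 = PLN 10,057,026.00.
Swap to PLN now, deposit: 14,000,000·0.6640·1.097000 = PLN 10,197,712.00.
The quoted forward undervalues DKK, so borrow DKK, convert to PLN at spot, deposit the PLN at 4.85%, and buy DKK forward at 0.6670 to cover the loan.
The gap between the two covered legs is PLN 140,686.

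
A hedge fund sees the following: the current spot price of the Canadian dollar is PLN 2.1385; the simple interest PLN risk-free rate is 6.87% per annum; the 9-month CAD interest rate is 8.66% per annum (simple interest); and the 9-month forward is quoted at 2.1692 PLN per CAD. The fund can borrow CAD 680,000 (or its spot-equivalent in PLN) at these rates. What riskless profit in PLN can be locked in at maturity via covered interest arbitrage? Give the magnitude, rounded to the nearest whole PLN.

PLN 41,754

T = 9/12 years.
Invest the CAD and cover forward: 680,000 × 1.064950 × 2.1692 = PLN 1,570,860.89.
Convert at spot and invest in PLN: 680,000 × 2.1385 × 1.051525 = PLN 1,529,106.62.
The quoted forward overvalues CAD, so borrow PLN, buy CAD at spot, deposit the CAD at 8.66%, and sell the proceeds forward at 2.1692.
Arbitrage profit = |1,570,860.89 − 1,529,106.62| = PLN 41,754.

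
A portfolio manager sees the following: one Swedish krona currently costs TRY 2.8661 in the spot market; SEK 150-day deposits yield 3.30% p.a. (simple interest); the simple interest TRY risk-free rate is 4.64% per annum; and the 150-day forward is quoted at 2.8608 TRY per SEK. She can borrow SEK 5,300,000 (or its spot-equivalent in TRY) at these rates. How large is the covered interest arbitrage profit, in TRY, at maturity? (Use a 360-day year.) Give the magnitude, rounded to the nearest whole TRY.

TRY 113,289

T = 150/360 years.
Route A — deposit SEK, sell forward: 5,300,000 × 1.013750 × 2.8608 = TRY 15,370,720.80.
Route B — convert at spot, deposit TRY: 5,300,000 × 2.8661 × 1.0193333333 = TRY 15,484,009.71.
The quoted forward undervalues SEK, so borrow SEK, convert to TRY at spot, deposit the TRY at 4.64%, and buy SEK forward at 2.8608 to cover the loan.
Profit = 15,484,009.71 − 15,370,720.80 = TRY 113,289.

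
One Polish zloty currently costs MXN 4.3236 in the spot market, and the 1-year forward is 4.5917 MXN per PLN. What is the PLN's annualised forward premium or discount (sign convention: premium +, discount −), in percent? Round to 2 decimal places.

+6.20%

T = 1 year.
PLN trades forward at +6.20085% vs spot over the period.
×(1/T) gives 6.20% p.a.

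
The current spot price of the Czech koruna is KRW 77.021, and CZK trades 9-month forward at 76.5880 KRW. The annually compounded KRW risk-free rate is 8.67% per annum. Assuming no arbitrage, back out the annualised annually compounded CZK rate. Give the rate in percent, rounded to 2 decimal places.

T = 9/12 years.
CIP gives F = S · g_KRW/g_CZK, so g_KRW/g_CZK = 76.588/77.021 = 0.9943782.
KRW growth factor: (1 + 0.0867)^(9/12) = 1.0643446.
So the CZK growth factor = 1.070362.
r = 1.070362^(12/9) − 1 = 0.094899 → 9.49%.

9.49%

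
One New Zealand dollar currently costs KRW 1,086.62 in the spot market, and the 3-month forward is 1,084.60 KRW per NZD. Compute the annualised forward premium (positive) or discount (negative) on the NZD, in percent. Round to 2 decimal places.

T = 3/12 years.
Period premium: (1084.60 − 1086.62)/1086.62 = -0.0018590.
×(1/T) gives -0.74% p.a.

-0.74%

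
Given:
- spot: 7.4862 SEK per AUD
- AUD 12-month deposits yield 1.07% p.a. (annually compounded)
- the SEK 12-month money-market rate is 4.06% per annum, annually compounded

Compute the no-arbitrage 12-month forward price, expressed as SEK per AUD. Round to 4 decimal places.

T = 1 year.
Growth of 1 SEK over T: (1 + 0.0406)^1 = 1.040600.
Growth of 1 AUD over T: (1 + 0.0107)^1 = 1.010700.
So F = 7.4862 × 1.040600 / 1.010700 = 7.707668 (SEK/AUD).

7.7077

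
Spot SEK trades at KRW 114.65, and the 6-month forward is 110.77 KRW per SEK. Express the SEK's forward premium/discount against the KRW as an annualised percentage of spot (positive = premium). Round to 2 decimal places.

T = 6/12 years.
(F − S)/S = (110.77 − 114.65)/114.65 = -0.0338421.
×(1/T) gives -6.77% p.a.

-6.77%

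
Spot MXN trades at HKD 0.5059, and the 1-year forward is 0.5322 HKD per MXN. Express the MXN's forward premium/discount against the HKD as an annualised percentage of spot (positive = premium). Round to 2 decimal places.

+5.20%

T = 1 year.
(F − S)/S = (0.5322 − 0.5059)/0.5059 = 0.0519866.
Per annum: 0.0519866 / 1 = 0.051987 = 5.20%.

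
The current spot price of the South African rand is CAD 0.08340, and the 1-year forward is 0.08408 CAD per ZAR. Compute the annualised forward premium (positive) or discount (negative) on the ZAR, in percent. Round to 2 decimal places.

T = 1 year.
(F − S)/S = (0.08408 − 0.0834)/0.0834 = 0.0081535.
Annualise by dividing by T: 0.0081535 / 1 = 0.008153 → 0.82%.

+0.82%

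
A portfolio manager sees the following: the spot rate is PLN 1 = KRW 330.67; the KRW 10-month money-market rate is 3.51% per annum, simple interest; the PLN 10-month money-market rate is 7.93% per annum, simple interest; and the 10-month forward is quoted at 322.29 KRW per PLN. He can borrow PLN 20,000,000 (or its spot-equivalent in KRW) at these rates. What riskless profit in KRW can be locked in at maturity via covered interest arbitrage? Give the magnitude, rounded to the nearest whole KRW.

KRW 64,918,000

T = 10/12 years.
Keep in PLN, deliver into the forward: 20,000,000·1.066083333333·322.29 = KRW 6,871,759,950.00.
Swap to KRW now, deposit: 20,000,000·330.67·1.029250 = KRW 6,806,841,950.00.
The quoted forward overvalues PLN, so borrow KRW, buy PLN at spot, deposit the PLN at 7.93%, and sell the proceeds forward at 322.29.
Profit = 6,871,759,950.00 − 6,806,841,950.00 = KRW 64,918,000.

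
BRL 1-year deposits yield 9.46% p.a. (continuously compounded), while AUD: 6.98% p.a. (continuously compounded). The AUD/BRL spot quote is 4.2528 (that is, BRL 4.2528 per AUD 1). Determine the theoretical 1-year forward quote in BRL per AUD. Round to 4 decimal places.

T = 1 year.
BRL accumulates by e^(0.0946×1) = 1.0992191.
AUD accumulates by e^(0.0698×1) = 1.0722937.
CIP: F = S · (grow BRL)/(grow AUD) = 4.2528 × 1.0992191/1.0722937 = 4.359588 BRL per AUD.

4.3596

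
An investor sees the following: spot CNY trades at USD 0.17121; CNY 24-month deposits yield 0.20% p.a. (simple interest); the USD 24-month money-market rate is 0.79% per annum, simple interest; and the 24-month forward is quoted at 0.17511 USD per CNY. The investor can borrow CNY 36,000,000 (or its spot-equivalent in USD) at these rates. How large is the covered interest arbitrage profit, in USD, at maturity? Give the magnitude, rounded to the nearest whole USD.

T = 2 years.
Keep in CNY, deliver into the forward: 36,000,000·1.004000·0.17511 = USD 6,329,175.84.
Swap to USD now, deposit: 36,000,000·0.17121·1.015800 = USD 6,260,944.25.
The quoted forward overvalues CNY, so borrow USD, buy CNY at spot, deposit the CNY at 0.20%, and sell the proceeds forward at 0.17511.
Profit = 6,329,175.84 − 6,260,944.25 = USD 68,232.

USD 68,232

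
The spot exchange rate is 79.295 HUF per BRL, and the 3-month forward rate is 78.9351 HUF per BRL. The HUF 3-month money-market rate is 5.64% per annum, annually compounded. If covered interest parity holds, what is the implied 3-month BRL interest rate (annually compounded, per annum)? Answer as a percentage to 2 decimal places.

7.58%

T = 3/12 years.
F/S = 78.9351/79.295 = 0.9954613 = (growth of HUF) / (growth of BRL).
The HUF side grows by (1 + 0.0564)^(3/12) = 1.0138112.
Hence g_BRL = 1.0184336.
r = 1.0184336^(12/3) − 1 = 0.075798 → 7.58%.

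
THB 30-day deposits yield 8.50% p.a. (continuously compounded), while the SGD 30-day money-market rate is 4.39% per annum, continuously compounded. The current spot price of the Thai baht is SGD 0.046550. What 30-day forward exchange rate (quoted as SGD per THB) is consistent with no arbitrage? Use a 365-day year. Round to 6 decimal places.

0.046393

T = 30/365 years.
SGD growth factor: e^(0.0439×30/365) = 1.0036147.
THB growth factor: e^(0.0850×30/365) = 1.0070108.
CIP: F = S · (grow SGD)/(grow THB) = 0.04655 × 1.0036147/1.0070108 = 0.04639301 SGD per THB.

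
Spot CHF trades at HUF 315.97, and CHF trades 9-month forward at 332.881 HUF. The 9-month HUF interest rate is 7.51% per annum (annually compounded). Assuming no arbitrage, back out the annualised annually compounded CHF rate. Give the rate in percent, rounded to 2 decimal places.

0.29%

T = 9/12 years.
F/S = 332.881/315.97 = 1.0535209 = (growth of HUF) / (growth of CHF).
The HUF side grows by (1 + 0.0751)^(9/12) = 1.0558121.
So the CHF growth factor = 1.0021748.
Annualise: 1.0021748^(12/9) − 1 = 0.002901 = 0.29%.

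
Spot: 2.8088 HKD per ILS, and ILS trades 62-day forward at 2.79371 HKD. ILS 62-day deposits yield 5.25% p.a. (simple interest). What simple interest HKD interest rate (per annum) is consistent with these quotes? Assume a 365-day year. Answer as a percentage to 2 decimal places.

2.06%

T = 62/365 years.
CIP gives F = S · g_HKD/g_ILS, so g_HKD/g_ILS = 2.79371/2.8088 = 0.9946276.
ILS growth factor: 1 + 0.0525×62/365 = 1.0089178.
Hence g_HKD = 1.0034975.
r = (1.0034975 − 1)/(62/365) = 0.020590 → 2.06%.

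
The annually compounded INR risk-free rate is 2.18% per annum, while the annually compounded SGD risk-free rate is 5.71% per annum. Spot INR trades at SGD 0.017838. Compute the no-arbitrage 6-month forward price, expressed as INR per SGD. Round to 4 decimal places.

55.1161

T = 6/12 years.
Growth of 1 SGD over T: (1 + 0.0571)^(6/12) = 1.02815369.
INR growth factor: (1 + 0.0218)^(6/12) = 1.01084123.
So F = 0.017838 × 1.02815369 / 1.01084123 = 0.018143508 (SGD/INR).
Quoted the other way: 1/0.018143508 = 55.1161 INR per SGD.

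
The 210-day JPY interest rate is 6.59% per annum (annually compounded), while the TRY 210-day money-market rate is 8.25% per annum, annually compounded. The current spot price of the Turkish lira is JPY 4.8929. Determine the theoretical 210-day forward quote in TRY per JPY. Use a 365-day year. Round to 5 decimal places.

0.20620

T = 210/365 years.
JPY accumulates by (1 + 0.0659)^(210/365) = 1.0374005.
Growth of 1 TRY over T: (1 + 0.0825)^(210/365) = 1.0466653.
So F = 4.8929 × 1.0374005 / 1.0466653 = 4.849589 (JPY/TRY).
Quoted the other way: 1/4.849589 = 0.20620 TRY per JPY.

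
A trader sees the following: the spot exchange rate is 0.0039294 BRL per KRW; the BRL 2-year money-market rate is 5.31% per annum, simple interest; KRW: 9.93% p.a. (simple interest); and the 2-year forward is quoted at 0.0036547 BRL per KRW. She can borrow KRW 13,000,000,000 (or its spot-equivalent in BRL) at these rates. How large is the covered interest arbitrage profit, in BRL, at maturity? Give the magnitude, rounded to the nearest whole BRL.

T = 2 years.
Route A — deposit KRW, sell forward: 13,000,000,000 × 1.198600 × 0.0036547 = BRL 56,946,804.46.
Route B — convert at spot, deposit BRL: 13,000,000,000 × 0.0039294 × 1.106200 = BRL 56,507,129.64.
The quoted forward overvalues KRW, so borrow BRL, buy KRW at spot, deposit the KRW at 9.93%, and sell the proceeds forward at 0.0036547.
The gap between the two covered legs is BRL 439,675.

BRL 439,675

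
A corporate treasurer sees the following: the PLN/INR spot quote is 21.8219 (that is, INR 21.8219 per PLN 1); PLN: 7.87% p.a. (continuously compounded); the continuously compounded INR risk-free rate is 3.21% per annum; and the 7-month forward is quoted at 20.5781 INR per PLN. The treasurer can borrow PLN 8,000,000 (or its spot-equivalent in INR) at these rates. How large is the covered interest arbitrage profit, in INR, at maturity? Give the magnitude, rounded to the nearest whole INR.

INR 5,516,303

T = 7/12 years.
Invest the PLN and cover forward: 8,000,000 × 1.04697843353 × 20.5781 = INR 172,358,615.22.
Convert at spot and invest in INR: 8,000,000 × 21.8219 × 1.0189014122 = INR 177,874,917.82.
The quoted forward undervalues PLN, so borrow PLN, convert to INR at spot, deposit the INR at 3.21%, and buy PLN forward at 20.5781 to cover the loan.
Arbitrage profit = |172,358,615.22 − 177,874,917.82| = INR 5,516,303.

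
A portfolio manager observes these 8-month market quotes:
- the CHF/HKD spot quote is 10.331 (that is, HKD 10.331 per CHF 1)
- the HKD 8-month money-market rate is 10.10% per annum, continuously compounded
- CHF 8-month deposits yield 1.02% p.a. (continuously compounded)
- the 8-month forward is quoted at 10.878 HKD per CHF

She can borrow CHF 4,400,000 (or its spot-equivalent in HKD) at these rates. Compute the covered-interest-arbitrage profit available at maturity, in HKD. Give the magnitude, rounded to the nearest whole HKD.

T = 8/12 years.
Route A — deposit CHF, sell forward: 4,400,000 × 1.0068231725 × 10.878 = HKD 48,189,778.87.
Route B — convert at spot, deposit HKD: 4,400,000 × 10.331 × 1.0696519694 = HKD 48,622,527.78.
The quoted forward undervalues CHF, so borrow CHF, convert to HKD at spot, deposit the HKD at 10.10%, and buy CHF forward at 10.878 to cover the loan.
The gap between the two covered legs is HKD 432,749.

HKD 432,749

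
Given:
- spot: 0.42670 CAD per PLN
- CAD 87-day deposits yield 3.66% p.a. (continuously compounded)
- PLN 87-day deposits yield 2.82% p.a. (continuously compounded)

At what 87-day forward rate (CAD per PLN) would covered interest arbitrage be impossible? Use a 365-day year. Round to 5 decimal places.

T = 87/365 years.
CAD growth factor: e^(0.0366×87/365) = 1.008762.
PLN accumulates by e^(0.0282×87/365) = 1.0067443.
Forward (CAD per PLN) = 0.4267 × 1.008762 / 1.0067443 = 0.4275552.

0.42756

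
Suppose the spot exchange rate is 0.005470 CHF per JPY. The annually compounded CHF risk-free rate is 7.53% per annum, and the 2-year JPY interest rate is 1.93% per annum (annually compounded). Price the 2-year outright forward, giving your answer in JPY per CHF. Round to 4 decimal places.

T = 2 years.
CHF growth factor: (1 + 0.0753)^2 = 1.15627009.
Growth of 1 JPY over T: (1 + 0.0193)^2 = 1.03897249.
Forward (CHF per JPY) = 0.00547 × 1.15627009 / 1.03897249 = 0.00608755040.
Quoted the other way: 1/0.00608755040 = 164.2697 JPY per CHF.

164.2697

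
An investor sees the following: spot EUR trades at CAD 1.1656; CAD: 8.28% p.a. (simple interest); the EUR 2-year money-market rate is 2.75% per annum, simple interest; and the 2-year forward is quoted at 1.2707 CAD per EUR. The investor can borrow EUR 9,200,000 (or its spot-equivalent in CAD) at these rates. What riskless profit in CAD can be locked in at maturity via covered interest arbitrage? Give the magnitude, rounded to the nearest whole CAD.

T = 2 years.
Route A — deposit EUR, sell forward: 9,200,000 × 1.055000 × 1.2707 = CAD 12,333,414.20.
Route B — convert at spot, deposit CAD: 9,200,000 × 1.1656 × 1.165600 = CAD 12,499,334.91.
The quoted forward undervalues EUR, so borrow EUR, convert to CAD at spot, deposit the CAD at 8.28%, and buy EUR forward at 1.2707 to cover the loan.
Arbitrage profit = |12,333,414.20 − 12,499,334.91| = CAD 165,921.

CAD 165,921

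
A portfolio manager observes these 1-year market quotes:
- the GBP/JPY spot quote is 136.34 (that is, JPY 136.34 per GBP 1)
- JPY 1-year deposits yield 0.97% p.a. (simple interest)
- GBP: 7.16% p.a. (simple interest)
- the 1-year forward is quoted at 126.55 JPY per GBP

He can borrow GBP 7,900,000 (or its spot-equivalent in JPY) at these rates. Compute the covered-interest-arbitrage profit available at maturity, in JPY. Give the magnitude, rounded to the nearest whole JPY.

JPY 16,206,992

T = 1 year.
Invest the GBP and cover forward: 7,900,000 × 1.071600 × 126.55 = JPY 1,071,326,742.00.
Convert at spot and invest in JPY: 7,900,000 × 136.34 × 1.009700 = JPY 1,087,533,734.20.
The quoted forward undervalues GBP, so borrow GBP, convert to JPY at spot, deposit the JPY at 0.97%, and buy GBP forward at 126.55 to cover the loan.
Profit = 1,087,533,734.20 − 1,071,326,742.00 = JPY 16,206,992.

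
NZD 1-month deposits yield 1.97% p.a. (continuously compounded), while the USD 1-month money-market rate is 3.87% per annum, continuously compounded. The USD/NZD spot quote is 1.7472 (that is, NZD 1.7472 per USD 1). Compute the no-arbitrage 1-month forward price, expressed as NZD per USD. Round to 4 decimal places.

1.7444

T = 1/12 years.
NZD growth factor: e^(0.0197×1/12) = 1.001643.
Growth of 1 USD over T: e^(0.0387×1/12) = 1.0032302.
So F = 1.7472 × 1.001643 / 1.0032302 = 1.744436 (NZD/USD).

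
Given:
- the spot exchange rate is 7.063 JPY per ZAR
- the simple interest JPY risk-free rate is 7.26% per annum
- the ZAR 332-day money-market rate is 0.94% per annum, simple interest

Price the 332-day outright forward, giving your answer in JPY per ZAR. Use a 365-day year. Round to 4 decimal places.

7.4656

T = 332/365 years.
Growth of 1 JPY over T: 1 + 0.0726×332/365 = 1.0660362.
Growth of 1 ZAR over T: 1 + 0.0094×332/365 = 1.0085501.
Forward (JPY per ZAR) = 7.063 × 1.0660362 / 1.0085501 = 7.465582.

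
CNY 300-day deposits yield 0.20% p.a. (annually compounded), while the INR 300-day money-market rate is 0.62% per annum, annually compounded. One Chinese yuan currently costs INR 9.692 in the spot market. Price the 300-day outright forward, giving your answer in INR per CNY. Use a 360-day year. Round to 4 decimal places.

T = 300/360 years.
INR growth factor: (1 + 0.0062)^(300/360) = 1.005164.
CNY growth factor: (1 + 0.0020)^(300/360) = 1.0016664.
CIP: F = S · (grow INR)/(grow CNY) = 9.692 × 1.005164/1.0016664 = 9.725842 INR per CNY.

9.7258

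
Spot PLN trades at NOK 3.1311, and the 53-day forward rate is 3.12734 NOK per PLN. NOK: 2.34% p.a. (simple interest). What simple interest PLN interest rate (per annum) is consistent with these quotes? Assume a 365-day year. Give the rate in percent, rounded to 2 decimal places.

T = 53/365 years.
CIP gives F = S · g_NOK/g_PLN, so g_NOK/g_PLN = 3.12734/3.1311 = 0.9987991.
The NOK side grows by 1 + 0.0234×53/365 = 1.0033978.
That pins the PLN growth at 1.0046042.
(1.0046042 − 1)/T = 0.031708, i.e. 3.17%.

3.17%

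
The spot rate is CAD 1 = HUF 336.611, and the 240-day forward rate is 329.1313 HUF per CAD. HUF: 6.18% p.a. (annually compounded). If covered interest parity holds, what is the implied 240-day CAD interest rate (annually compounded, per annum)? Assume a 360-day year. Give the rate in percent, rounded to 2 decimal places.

T = 240/360 years.
CIP gives F = S · g_HUF/g_CAD, so g_HUF/g_CAD = 329.1313/336.611 = 0.9777794.
The HUF side grows by (1 + 0.0618)^(240/360) = 1.0407869.
So the CAD growth factor = 1.0644394.
Annualise: 1.0644394^(360/240) − 1 = 0.098200 = 9.82%.

9.82%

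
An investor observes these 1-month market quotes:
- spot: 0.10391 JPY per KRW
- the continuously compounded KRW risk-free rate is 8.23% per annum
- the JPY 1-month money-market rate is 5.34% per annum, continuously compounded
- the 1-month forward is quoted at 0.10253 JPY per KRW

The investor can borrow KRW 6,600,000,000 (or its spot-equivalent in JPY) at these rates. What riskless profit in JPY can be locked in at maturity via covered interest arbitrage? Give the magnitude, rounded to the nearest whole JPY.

T = 1/12 years.
Keep in KRW, deliver into the forward: 6,600,000,000·1.00688190556·0.10253 = JPY 681,354,971.73.
Swap to JPY now, deposit: 6,600,000,000·0.10391·1.00445991595 = JPY 688,864,637.12.
The quoted forward undervalues KRW, so borrow KRW, convert to JPY at spot, deposit the JPY at 5.34%, and buy KRW forward at 0.10253 to cover the loan.
Arbitrage profit = |681,354,971.73 − 688,864,637.12| = JPY 7,509,665.

JPY 7,509,665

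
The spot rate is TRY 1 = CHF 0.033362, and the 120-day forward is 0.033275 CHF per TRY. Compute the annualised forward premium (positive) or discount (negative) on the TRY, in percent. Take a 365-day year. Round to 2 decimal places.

-0.79%

T = 120/365 years.
(F − S)/S = (0.033275 − 0.033362)/0.033362 = -0.0026078.
Annualise by dividing by T: -0.0026078 / (120/365) = -0.007932 → -0.79%.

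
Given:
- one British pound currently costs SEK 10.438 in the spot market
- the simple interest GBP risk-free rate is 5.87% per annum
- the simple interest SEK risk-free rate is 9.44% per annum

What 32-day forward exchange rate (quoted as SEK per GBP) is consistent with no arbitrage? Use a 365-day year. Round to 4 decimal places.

T = 32/365 years.
Growth of 1 SEK over T: 1 + 0.0944×32/365 = 1.00827616.
GBP accumulates by 1 + 0.0587×32/365 = 1.0051463.
Forward (SEK per GBP) = 10.438 × 1.00827616 / 1.0051463 = 10.470502.

10.4705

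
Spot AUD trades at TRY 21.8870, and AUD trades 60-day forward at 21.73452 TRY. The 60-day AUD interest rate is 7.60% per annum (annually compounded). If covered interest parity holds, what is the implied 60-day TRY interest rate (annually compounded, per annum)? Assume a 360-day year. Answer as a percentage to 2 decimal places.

3.18%

T = 60/360 years.
CIP gives F = S · g_TRY/g_AUD, so g_TRY/g_AUD = 21.73452/21.887 = 0.9930333.
The AUD side grows by (1 + 0.0760)^(60/360) = 1.0122832.
Hence g_TRY = 1.0052309.
r = 1.0052309^(360/60) − 1 = 0.031799 → 3.18%.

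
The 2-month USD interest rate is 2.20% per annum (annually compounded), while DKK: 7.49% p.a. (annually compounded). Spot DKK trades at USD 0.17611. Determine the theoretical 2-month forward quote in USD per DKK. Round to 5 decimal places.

0.17463

T = 2/12 years.
USD accumulates by (1 + 0.0220)^(2/12) = 1.0036335.
DKK growth factor: (1 + 0.0749)^(2/12) = 1.0121107.
Forward (USD per DKK) = 0.17611 × 1.0036335 / 1.0121107 = 0.1746349.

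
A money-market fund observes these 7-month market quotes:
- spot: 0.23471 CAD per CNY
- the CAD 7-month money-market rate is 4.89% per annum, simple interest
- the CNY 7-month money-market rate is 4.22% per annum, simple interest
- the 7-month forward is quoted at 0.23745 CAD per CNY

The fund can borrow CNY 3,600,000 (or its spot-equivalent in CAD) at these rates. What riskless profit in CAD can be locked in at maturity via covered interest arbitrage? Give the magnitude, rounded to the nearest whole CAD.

CAD 6,804

T = 7/12 years.
Route A — deposit CNY, sell forward: 3,600,000 × 1.02461667 × 0.23745 = CAD 875,862.82.
Route B — convert at spot, deposit CAD: 3,600,000 × 0.23471 × 1.028525 = CAD 869,058.37.
The quoted forward overvalues CNY, so borrow CAD, buy CNY at spot, deposit the CNY at 4.22%, and sell the proceeds forward at 0.23745.
The gap between the two covered legs is CAD 6,804.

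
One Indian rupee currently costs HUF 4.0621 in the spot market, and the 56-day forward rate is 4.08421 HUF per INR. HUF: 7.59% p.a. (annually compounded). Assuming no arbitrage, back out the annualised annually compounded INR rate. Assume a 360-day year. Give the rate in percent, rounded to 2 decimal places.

3.90%

T = 56/360 years.
By CIP, F/S equals the HUF-to-INR growth ratio: 4.08421/4.0621 = 1.0054430.
HUF growth factor: (1 + 0.0759)^(56/360) = 1.0114451.
That pins the INR growth at 1.0059696.
r = 1.0059696^(360/56) − 1 = 0.039003 → 3.90%.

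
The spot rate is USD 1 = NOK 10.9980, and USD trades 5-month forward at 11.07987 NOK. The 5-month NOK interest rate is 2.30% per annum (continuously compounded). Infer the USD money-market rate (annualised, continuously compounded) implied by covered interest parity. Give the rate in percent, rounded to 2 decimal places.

T = 5/12 years.
F/S = 11.07987/10.998 = 1.0074441 = (growth of NOK) / (growth of USD).
The NOK side grows by e^(0.0230×5/12) = 1.0096294.
So the USD growth factor = 1.0021692.
r = ln(1.0021692)/(5/12) = 0.005200 → 0.52%.

0.52%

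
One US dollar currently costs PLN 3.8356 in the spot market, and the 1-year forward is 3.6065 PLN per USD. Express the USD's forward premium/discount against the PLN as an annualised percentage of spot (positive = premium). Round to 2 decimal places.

-5.97%

T = 1 year.
Period premium: (3.6065 − 3.8356)/3.8356 = -0.0597299.
×(1/T) gives -5.97% p.a.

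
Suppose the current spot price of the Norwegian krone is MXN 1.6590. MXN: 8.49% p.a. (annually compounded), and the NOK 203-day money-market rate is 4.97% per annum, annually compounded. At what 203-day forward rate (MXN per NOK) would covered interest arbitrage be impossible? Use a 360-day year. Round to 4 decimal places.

1.6901

T = 203/360 years.
MXN growth factor: (1 + 0.0849)^(203/360) = 1.0470221.
NOK accumulates by (1 + 0.0497)^(203/360) = 1.0277286.
So F = 1.659 × 1.0470221 / 1.0277286 = 1.690144 (MXN/NOK).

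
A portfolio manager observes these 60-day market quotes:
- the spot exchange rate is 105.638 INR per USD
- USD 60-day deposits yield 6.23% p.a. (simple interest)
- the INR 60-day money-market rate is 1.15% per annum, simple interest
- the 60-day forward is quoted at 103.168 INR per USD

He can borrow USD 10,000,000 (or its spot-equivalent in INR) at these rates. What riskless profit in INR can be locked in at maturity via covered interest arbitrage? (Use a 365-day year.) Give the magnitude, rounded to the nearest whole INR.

T = 60/365 years.
Route A — deposit USD, sell forward: 10,000,000 × 1.01024109589 × 103.168 = INR 1,042,245,533.81.
Route B — convert at spot, deposit INR: 10,000,000 × 105.638 × 1.001890410959 = INR 1,058,376,992.33.
The quoted forward undervalues USD, so borrow USD, convert to INR at spot, deposit the INR at 1.15%, and buy USD forward at 103.168 to cover the loan.
The gap between the two covered legs is INR 16,131,459.

INR 16,131,459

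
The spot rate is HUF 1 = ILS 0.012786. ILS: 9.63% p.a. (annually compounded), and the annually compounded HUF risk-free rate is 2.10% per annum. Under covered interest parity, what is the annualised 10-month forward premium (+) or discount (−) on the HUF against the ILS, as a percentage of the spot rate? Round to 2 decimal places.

T = 10/12 years.
F = S · g_ILS/g_HUF = 0.012786 × 1.0796289/1.0174696 = 0.013567123.
Annualised premium = (F − S)/S × (1/T) = (0.013567123 − 0.012786)/0.012786 ÷ (10/12) = 7.33%.

+7.33%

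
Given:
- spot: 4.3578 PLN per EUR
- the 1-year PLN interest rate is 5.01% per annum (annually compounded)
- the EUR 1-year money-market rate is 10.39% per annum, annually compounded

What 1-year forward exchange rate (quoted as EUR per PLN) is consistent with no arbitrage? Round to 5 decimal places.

0.24123

T = 1 year.
PLN growth factor: (1 + 0.0501)^1 = 1.050100.
Growth of 1 EUR over T: (1 + 0.1039)^1 = 1.103900.
CIP: F = S · (grow PLN)/(grow EUR) = 4.3578 × 1.050100/1.103900 = 4.145417 PLN per EUR.
Invert for EUR per PLN: 1 / 4.145417 = 0.24123.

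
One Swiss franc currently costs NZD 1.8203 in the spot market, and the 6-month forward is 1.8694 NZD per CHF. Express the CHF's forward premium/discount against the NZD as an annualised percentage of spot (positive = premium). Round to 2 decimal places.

T = 6/12 years.
Period premium: (1.8694 − 1.8203)/1.8203 = 0.0269736.
Per annum: 0.0269736 / (6/12) = 0.053947 = 5.39%.

+5.39%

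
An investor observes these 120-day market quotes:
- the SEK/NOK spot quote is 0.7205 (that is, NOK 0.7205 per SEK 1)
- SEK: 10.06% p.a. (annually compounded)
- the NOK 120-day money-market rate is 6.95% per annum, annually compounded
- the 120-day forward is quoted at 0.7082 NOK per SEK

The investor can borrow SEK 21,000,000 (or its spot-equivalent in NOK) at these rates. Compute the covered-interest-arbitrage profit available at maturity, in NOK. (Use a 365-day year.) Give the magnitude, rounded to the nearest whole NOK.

NOK 120,108

T = 120/365 years.
Keep in SEK, deliver into the forward: 21,000,000·1.0320159602·0.7082 = NOK 15,348,347.76.
Swap to NOK now, deposit: 21,000,000·0.7205·1.0223360705 = NOK 15,468,455.91.
The quoted forward undervalues SEK, so borrow SEK, convert to NOK at spot, deposit the NOK at 6.95%, and buy SEK forward at 0.7082 to cover the loan.
Profit = 15,468,455.91 − 15,348,347.76 = NOK 120,108.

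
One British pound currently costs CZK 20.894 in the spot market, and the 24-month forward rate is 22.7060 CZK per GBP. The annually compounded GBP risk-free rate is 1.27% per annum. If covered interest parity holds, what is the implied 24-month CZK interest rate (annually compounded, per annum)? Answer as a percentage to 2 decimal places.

5.57%

T = 2 years.
By CIP, F/S equals the CZK-to-GBP growth ratio: 22.706/20.894 = 1.0867235.
GBP growth factor: (1 + 0.0127)^2 = 1.0255613.
Hence g_CZK = 1.1145016.
r = 1.1145016^(1/2) − 1 = 0.055700 → 5.57%.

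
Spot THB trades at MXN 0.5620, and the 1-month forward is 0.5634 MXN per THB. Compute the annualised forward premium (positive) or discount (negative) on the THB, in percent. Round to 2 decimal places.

+2.99%

T = 1/12 years.
(F − S)/S = (0.5634 − 0.562)/0.562 = 0.0024911.
Annualise by dividing by T: 0.0024911 / (1/12) = 0.029893 → 2.99%.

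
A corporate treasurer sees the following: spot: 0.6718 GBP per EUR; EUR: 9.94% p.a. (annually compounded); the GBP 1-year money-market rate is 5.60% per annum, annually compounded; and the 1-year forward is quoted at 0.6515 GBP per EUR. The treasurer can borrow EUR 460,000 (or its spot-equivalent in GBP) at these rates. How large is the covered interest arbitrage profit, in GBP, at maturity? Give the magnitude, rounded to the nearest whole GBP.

GBP 3,146

T = 1 year.
Invest the EUR and cover forward: 460,000 × 1.099400 × 0.6515 = GBP 329,479.19.
Convert at spot and invest in GBP: 460,000 × 0.6718 × 1.056000 = GBP 326,333.57.
The quoted forward overvalues EUR, so borrow GBP, buy EUR at spot, deposit the EUR at 9.94%, and sell the proceeds forward at 0.6515.
Profit = 329,479.19 − 326,333.57 = GBP 3,146.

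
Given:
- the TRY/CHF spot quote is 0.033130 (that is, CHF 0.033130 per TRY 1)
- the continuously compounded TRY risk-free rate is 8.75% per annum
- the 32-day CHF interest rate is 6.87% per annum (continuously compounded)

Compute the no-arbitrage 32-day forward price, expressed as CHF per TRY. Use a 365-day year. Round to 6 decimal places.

T = 32/365 years.
CHF growth factor: e^(0.0687×32/365) = 1.0060412.
TRY accumulates by e^(0.0875×32/365) = 1.0077007.
Forward (CHF per TRY) = 0.03313 × 1.0060412 / 1.0077007 = 0.03307544.

0.033075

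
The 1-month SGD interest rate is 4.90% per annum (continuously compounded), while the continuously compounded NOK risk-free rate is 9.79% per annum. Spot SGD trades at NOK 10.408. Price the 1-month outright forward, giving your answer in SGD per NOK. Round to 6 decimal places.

T = 1/12 years.
NOK accumulates by e^(0.0979×1/12) = 1.0081917.
Growth of 1 SGD over T: e^(0.0490×1/12) = 1.0040917.
So F = 10.408 × 1.0081917 / 1.0040917 = 10.45050 (NOK/SGD).
Invert for SGD per NOK: 1 / 10.45050 = 0.095689.

0.095689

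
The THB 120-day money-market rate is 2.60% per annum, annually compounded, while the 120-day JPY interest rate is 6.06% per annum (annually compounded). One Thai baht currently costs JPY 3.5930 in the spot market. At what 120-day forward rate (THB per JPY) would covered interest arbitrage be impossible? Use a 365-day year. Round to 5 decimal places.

0.27530

T = 120/365 years.
Growth of 1 JPY over T: (1 + 0.0606)^(120/365) = 1.0195312.
THB growth factor: (1 + 0.0260)^(120/365) = 1.0084744.
Forward (JPY per THB) = 3.593 × 1.0195312 / 1.0084744 = 3.632393.
Quoted the other way: 1/3.632393 = 0.27530 THB per JPY.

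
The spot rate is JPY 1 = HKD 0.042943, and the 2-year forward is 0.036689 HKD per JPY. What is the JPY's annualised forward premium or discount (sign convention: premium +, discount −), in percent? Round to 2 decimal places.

T = 2 years.
(F − S)/S = (0.036689 − 0.042943)/0.042943 = -0.1456349.
Per annum: -0.1456349 / 2 = -0.072817 = -7.28%.

-7.28%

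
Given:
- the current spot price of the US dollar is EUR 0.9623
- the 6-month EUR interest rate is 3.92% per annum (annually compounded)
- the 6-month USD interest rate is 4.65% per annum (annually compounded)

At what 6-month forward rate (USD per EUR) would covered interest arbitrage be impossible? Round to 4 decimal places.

T = 6/12 years.
Growth of 1 EUR over T: (1 + 0.0392)^(6/12) = 1.0194116.
USD accumulates by (1 + 0.0465)^(6/12) = 1.0229858.
So F = 0.9623 × 1.0194116 / 1.0229858 = 0.9589378 (EUR/USD).
Quoted the other way: 1/0.9589378 = 1.0428 USD per EUR.

1.0428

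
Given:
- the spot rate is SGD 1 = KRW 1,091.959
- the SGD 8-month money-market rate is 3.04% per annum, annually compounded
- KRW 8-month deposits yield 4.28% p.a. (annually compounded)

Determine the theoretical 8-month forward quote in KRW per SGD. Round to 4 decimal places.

T = 8/12 years.
KRW accumulates by (1 + 0.0428)^(8/12) = 1.0283335733.
SGD accumulates by (1 + 0.0304)^(8/12) = 1.0201653455.
So F = 1091.959 × 1.0283335733 / 1.0201653455 = 1100.702063 (KRW/SGD).

1100.7021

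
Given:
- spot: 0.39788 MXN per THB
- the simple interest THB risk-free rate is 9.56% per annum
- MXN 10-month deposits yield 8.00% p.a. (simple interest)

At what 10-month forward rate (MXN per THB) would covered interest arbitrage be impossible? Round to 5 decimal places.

0.39309

T = 10/12 years.
MXN accumulates by 1 + 0.0800×10/12 = 1.0666667.
Growth of 1 THB over T: 1 + 0.0956×10/12 = 1.0796667.
CIP: F = S · (grow MXN)/(grow THB) = 0.39788 × 1.0666667/1.0796667 = 0.3930892 MXN per THB.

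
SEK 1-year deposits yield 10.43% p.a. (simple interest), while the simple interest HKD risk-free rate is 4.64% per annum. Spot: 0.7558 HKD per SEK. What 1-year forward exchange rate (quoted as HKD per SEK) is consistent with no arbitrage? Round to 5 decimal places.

0.71617

T = 1 year.
HKD accumulates by 1 + 0.0464×1 = 1.046400.
Growth of 1 SEK over T: 1 + 0.1043×1 = 1.104300.
So F = 0.7558 × 1.046400 / 1.104300 = 0.7161723 (HKD/SEK).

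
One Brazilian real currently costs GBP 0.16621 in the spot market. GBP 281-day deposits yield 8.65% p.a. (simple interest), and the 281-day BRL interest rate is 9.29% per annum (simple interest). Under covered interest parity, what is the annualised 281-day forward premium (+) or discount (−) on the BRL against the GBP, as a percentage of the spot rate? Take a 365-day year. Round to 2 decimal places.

-0.60%

T = 281/365 years.
CIP forward (GBP per BRL) = 0.16621 × 1.0665932/1.0715203 = 0.16544573.
Annualised premium = (F − S)/S × (1/T) = (0.16544573 − 0.16621)/0.16621 ÷ (281/365) = -0.60%.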